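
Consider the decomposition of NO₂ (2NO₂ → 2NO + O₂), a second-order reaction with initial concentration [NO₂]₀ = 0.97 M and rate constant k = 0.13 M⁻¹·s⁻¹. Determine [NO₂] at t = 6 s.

0.5522 M

Step 1: For a second-order reaction: 1/[NO₂] = 1/[NO₂]₀ + kt
Step 2: 1/[NO₂] = 1/0.97 + 0.13 × 6
Step 3: 1/[NO₂] = 1.031 + 0.78 = 1.811
Step 4: [NO₂] = 1/1.811 = 0.5522 M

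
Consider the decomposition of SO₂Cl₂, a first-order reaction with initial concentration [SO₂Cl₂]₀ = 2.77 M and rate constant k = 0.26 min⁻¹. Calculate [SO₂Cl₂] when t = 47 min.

1.366e-05 M

Step 1: For a first-order reaction: [SO₂Cl₂] = [SO₂Cl₂]₀ × e^(-kt)
Step 2: [SO₂Cl₂] = 2.77 × e^(-0.26 × 47)
Step 3: [SO₂Cl₂] = 2.77 × e^(-12.22)
Step 4: [SO₂Cl₂] = 2.77 × 4.93085e-06 = 1.366e-05 M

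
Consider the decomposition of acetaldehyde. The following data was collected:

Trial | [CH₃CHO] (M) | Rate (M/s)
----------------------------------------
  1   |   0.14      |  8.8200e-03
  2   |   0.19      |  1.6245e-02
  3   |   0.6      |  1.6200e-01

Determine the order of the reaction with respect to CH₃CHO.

second order (2)

Step 1: Compare trials to find order n where rate₂/rate₁ = ([CH₃CHO]₂/[CH₃CHO]₁)^n
Step 2: rate₂/rate₁ = 1.6245e-02/8.8200e-03 = 1.842
Step 3: [CH₃CHO]₂/[CH₃CHO]₁ = 0.19/0.14 = 1.357
Step 4: n = ln(1.842)/ln(1.357) = 2.00 ≈ 2
Step 5: The reaction is second order in CH₃CHO.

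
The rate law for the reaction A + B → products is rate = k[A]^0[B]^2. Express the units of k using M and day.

M⁻¹·day⁻¹

Step 1: Overall order = 0 + 2 = 2.
Step 2: rate has units M·day⁻¹; [A]^0[B]^2 has units M^2.
Step 3: k = rate/([A]^0[B]^2), so units of k = M^(1-2)·day⁻¹ = M⁻¹·day⁻¹.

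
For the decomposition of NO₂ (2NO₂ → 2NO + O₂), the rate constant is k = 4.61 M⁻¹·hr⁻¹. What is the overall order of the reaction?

second order (2)

Step 1: The units of k for an nth-order reaction are (concentration)^(1-n)·(time)⁻¹.
Step 2: Here k has units M⁻¹·hr⁻¹, so the concentration exponent is -1.
Step 3: 1 - n = -1 ⇒ n = 2. The reaction is second order.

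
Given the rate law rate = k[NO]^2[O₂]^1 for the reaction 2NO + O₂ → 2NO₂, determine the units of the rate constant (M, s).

M⁻²·s⁻¹

Step 1: Overall order = 2 + 1 = 3.
Step 2: rate has units M·s⁻¹; [NO]^2[O₂]^1 has units M^3.
Step 3: k = rate/([NO]^2[O₂]^1), so units of k = M^(1-3)·s⁻¹ = M⁻²·s⁻¹.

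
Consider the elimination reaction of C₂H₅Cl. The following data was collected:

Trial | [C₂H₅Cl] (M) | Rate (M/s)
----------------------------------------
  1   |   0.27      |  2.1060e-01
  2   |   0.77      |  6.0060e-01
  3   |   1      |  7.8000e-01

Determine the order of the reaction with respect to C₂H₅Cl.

first order (1)

Step 1: Compare trials to find order n where rate₂/rate₁ = ([C₂H₅Cl]₂/[C₂H₅Cl]₁)^n
Step 2: rate₂/rate₁ = 6.0060e-01/2.1060e-01 = 2.852
Step 3: [C₂H₅Cl]₂/[C₂H₅Cl]₁ = 0.77/0.27 = 2.852
Step 4: n = ln(2.852)/ln(2.852) = 1.00 ≈ 1
Step 5: The reaction is first order in C₂H₅Cl.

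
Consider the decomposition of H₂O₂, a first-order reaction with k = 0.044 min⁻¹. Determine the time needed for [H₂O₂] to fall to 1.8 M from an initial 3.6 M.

15.75 min

Step 1: For first-order: t = ln([H₂O₂]₀/[H₂O₂])/k
Step 2: t = ln(3.6/1.8)/0.044
Step 3: t = ln(2)/0.044
Step 4: t = 0.6931/0.044 = 15.75 min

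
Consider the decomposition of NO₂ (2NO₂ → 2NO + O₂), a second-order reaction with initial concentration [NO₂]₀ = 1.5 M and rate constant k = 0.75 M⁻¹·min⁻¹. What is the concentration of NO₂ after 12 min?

0.1034 M

Step 1: For a second-order reaction: 1/[NO₂] = 1/[NO₂]₀ + kt
Step 2: 1/[NO₂] = 1/1.5 + 0.75 × 12
Step 3: 1/[NO₂] = 0.6667 + 9 = 9.667
Step 4: [NO₂] = 1/9.667 = 0.1034 M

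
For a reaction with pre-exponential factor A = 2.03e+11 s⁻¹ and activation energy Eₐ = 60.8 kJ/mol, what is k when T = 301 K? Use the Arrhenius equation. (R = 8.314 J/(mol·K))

5.70e+00 s⁻¹

Step 1: Use the Arrhenius equation: k = A × exp(-Eₐ/RT)
Step 2: Convert Eₐ to J/mol: 60.8 kJ/mol = 60800 J/mol
Step 3: Calculate the exponent: -Eₐ/(RT) = -60800/(8.314 × 301) = -24.29557
Step 4: k = 2.03e+11 × exp(-24.29557)
Step 5: k = 2.03e+11 × 2.80911e-11 = 5.7025e+00 s⁻¹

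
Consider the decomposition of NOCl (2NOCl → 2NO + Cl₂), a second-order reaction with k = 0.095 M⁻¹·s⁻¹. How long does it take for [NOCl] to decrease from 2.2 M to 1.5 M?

2.233 s

Step 1: For second-order: t = (1/[NOCl] - 1/[NOCl]₀)/k
Step 2: t = (1/1.5 - 1/2.2)/0.095
Step 3: t = (0.6667 - 0.4545)/0.095
Step 4: t = 0.2121/0.095 = 2.233 s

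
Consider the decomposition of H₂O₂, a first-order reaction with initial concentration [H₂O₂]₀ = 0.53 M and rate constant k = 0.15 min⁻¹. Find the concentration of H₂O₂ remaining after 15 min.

0.05586 M

Step 1: For a first-order reaction: [H₂O₂] = [H₂O₂]₀ × e^(-kt)
Step 2: [H₂O₂] = 0.53 × e^(-0.15 × 15)
Step 3: [H₂O₂] = 0.53 × e^(-2.25)
Step 4: [H₂O₂] = 0.53 × 0.105399 = 0.05586 M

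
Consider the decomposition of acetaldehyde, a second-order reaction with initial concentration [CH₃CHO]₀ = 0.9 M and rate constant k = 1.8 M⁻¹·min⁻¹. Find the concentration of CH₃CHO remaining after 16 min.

0.03343 M

Step 1: For a second-order reaction: 1/[CH₃CHO] = 1/[CH₃CHO]₀ + kt
Step 2: 1/[CH₃CHO] = 1/0.9 + 1.8 × 16
Step 3: 1/[CH₃CHO] = 1.111 + 28.8 = 29.91
Step 4: [CH₃CHO] = 1/29.91 = 0.03343 M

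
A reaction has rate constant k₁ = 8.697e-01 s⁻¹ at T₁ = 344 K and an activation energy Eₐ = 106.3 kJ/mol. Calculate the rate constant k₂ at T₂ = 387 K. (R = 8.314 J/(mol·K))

5.406e+01 s⁻¹

Step 1: Use the two-temperature Arrhenius form: ln(k₂/k₁) = -Eₐ/R × (1/T₂ - 1/T₁)
Step 2: Convert Eₐ to J/mol: 106.3 kJ/mol = 106300 J/mol
Step 3: 1/T₂ - 1/T₁ = 1/387 - 1/344 = -3.229974e-04 K⁻¹
Step 4: ln(k₂/k₁) = -106300/8.314 × -3.229974e-04 = 4.12974
Step 5: k₂ = k₁ × exp(4.12974) = 8.697e-01 × 6.21618e+01 = 5.406e+01 s⁻¹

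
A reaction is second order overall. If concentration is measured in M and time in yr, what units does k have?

M⁻¹·yr⁻¹

Step 1: For overall order n, rate = k × (concentration)^n.
Step 2: Rate has units M·yr⁻¹; concentration term has units M^2.
Step 3: k = rate / (concentration)^n, so units of k = M^(1-2)·yr⁻¹ = M⁻¹·yr⁻¹.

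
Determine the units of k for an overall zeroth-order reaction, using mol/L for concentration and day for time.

mol/L·day⁻¹

Step 1: For overall order n, rate = k × (concentration)^n.
Step 2: Rate has units mol/L·day⁻¹; concentration term has units (mol/L)^0.
Step 3: k = rate / (concentration)^n, so units of k = (mol/L)^(1-0)·day⁻¹ = mol/L·day⁻¹.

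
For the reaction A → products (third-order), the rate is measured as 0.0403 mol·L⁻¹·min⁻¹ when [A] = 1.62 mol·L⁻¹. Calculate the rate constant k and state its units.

0.009479 (mol·L⁻¹)⁻²·min⁻¹

Step 1: rate = k[A]^3, so k = rate / [A]^3.
Step 2: k = 0.0403 / (1.62)^3 = 0.0403 / 4.252.
Step 3: k = 0.009479 (mol·L⁻¹)⁻²·min⁻¹.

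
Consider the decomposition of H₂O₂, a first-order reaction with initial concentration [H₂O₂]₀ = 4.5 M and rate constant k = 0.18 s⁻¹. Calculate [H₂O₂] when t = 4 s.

2.19 M

Step 1: For a first-order reaction: [H₂O₂] = [H₂O₂]₀ × e^(-kt)
Step 2: [H₂O₂] = 4.5 × e^(-0.18 × 4)
Step 3: [H₂O₂] = 4.5 × e^(-0.72)
Step 4: [H₂O₂] = 4.5 × 0.486752 = 2.19 M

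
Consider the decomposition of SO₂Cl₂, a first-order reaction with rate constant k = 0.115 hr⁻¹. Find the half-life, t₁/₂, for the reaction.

6.027 hr

Step 1: For a first-order reaction, t₁/₂ = ln(2)/k
Step 2: t₁/₂ = ln(2)/0.115
Step 3: t₁/₂ = 0.6931/0.115 = 6.027 hr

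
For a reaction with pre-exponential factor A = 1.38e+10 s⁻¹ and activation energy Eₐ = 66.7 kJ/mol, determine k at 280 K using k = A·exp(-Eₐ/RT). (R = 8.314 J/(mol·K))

4.97e-03 s⁻¹

Step 1: Use the Arrhenius equation: k = A × exp(-Eₐ/RT)
Step 2: Convert Eₐ to J/mol: 66.7 kJ/mol = 66700 J/mol
Step 3: Calculate the exponent: -Eₐ/(RT) = -66700/(8.314 × 280) = -28.65219
Step 4: k = 1.38e+10 × exp(-28.65219)
Step 5: k = 1.38e+10 × 3.60174e-13 = 4.9704e-03 s⁻¹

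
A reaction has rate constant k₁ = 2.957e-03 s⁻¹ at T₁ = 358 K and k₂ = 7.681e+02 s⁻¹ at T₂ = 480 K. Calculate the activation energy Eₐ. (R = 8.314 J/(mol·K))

146.0 kJ/mol

Step 1: Use the two-temperature Arrhenius form: ln(k₂/k₁) = -Eₐ/R × (1/T₂ - 1/T₁)
Step 2: ln(k₂/k₁) = ln(7.681e+02/2.957e-03) = ln(259757) = 12.4675
Step 3: 1/T₂ - 1/T₁ = 1/480 - 1/358 = -7.099628e-04 K⁻¹
Step 4: Eₐ = -R × ln(k₂/k₁) / (1/T₂ - 1/T₁) = -8.314 × 12.4675 / -7.099628e-04
Step 5: Eₐ = 1.4600e+05 J/mol = 146.0 kJ/mol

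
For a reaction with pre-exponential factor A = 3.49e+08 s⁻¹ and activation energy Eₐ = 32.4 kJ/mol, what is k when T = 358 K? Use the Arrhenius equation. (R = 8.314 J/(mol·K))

6.54e+03 s⁻¹

Step 1: Use the Arrhenius equation: k = A × exp(-Eₐ/RT)
Step 2: Convert Eₐ to J/mol: 32.4 kJ/mol = 32400 J/mol
Step 3: Calculate the exponent: -Eₐ/(RT) = -32400/(8.314 × 358) = -10.88559
Step 4: k = 3.49e+08 × exp(-10.88559)
Step 5: k = 3.49e+08 × 1.87261e-05 = 6.5354e+03 s⁻¹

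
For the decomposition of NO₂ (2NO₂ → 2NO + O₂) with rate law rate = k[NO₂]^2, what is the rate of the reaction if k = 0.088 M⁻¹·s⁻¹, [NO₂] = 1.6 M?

0.2253 M/s

Step 1: Identify the rate law: rate = k[NO₂]^2
Step 2: Substitute values: rate = 0.088 × (1.6)^2
Step 3: Calculate: rate = 0.088 × 2.56 = 0.22528 M/s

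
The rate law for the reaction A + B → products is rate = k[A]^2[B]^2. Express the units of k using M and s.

M⁻³·s⁻¹

Step 1: Overall order = 2 + 2 = 4.
Step 2: rate has units M·s⁻¹; [A]^2[B]^2 has units M^4.
Step 3: k = rate/([A]^2[B]^2), so units of k = M^(1-4)·s⁻¹ = M⁻³·s⁻¹.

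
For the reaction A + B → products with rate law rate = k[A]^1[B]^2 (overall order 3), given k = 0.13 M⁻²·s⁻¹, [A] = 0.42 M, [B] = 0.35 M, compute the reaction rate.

0.006688 M/s

Step 1: The rate law is rate = k[A]^1[B]^2, overall order = 1+2 = 3
Step 2: Substitute values: rate = 0.13 × (0.42)^1 × (0.35)^2
Step 3: rate = 0.13 × 0.42 × 0.1225 = 0.0066885 M/s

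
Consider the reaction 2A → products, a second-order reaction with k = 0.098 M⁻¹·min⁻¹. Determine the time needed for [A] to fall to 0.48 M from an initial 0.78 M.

8.176 min

Step 1: For second-order: t = (1/[A] - 1/[A]₀)/k
Step 2: t = (1/0.48 - 1/0.78)/0.098
Step 3: t = (2.083 - 1.282)/0.098
Step 4: t = 0.8013/0.098 = 8.176 min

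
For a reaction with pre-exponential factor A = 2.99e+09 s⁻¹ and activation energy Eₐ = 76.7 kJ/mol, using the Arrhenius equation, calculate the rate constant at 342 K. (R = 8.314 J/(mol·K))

5.76e-03 s⁻¹

Step 1: Use the Arrhenius equation: k = A × exp(-Eₐ/RT)
Step 2: Convert Eₐ to J/mol: 76.7 kJ/mol = 76700 J/mol
Step 3: Calculate the exponent: -Eₐ/(RT) = -76700/(8.314 × 342) = -26.97486
Step 4: k = 2.99e+09 × exp(-26.97486)
Step 5: k = 2.99e+09 × 1.92738e-12 = 5.7629e-03 s⁻¹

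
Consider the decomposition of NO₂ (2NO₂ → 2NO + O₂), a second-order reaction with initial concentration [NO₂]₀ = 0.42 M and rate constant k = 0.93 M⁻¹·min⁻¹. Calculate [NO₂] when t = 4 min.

0.1639 M

Step 1: For a second-order reaction: 1/[NO₂] = 1/[NO₂]₀ + kt
Step 2: 1/[NO₂] = 1/0.42 + 0.93 × 4
Step 3: 1/[NO₂] = 2.381 + 3.72 = 6.101
Step 4: [NO₂] = 1/6.101 = 0.1639 M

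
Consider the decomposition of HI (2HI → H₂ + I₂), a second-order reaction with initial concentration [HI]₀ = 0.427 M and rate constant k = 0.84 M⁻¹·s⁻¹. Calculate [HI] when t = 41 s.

0.02719 M

Step 1: For a second-order reaction: 1/[HI] = 1/[HI]₀ + kt
Step 2: 1/[HI] = 1/0.427 + 0.84 × 41
Step 3: 1/[HI] = 2.342 + 34.44 = 36.78
Step 4: [HI] = 1/36.78 = 0.02719 M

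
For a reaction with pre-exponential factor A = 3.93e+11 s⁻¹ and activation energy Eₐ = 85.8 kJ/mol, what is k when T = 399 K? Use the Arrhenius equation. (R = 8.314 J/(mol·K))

2.30e+00 s⁻¹

Step 1: Use the Arrhenius equation: k = A × exp(-Eₐ/RT)
Step 2: Convert Eₐ to J/mol: 85.8 kJ/mol = 85800 J/mol
Step 3: Calculate the exponent: -Eₐ/(RT) = -85800/(8.314 × 399) = -25.86452
Step 4: k = 3.93e+11 × exp(-25.86452)
Step 5: k = 3.93e+11 × 5.85035e-12 = 2.2992e+00 s⁻¹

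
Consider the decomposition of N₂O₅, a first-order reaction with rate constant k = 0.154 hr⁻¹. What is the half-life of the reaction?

4.501 hr

Step 1: For a first-order reaction, t₁/₂ = ln(2)/k
Step 2: t₁/₂ = ln(2)/0.154
Step 3: t₁/₂ = 0.6931/0.154 = 4.501 hr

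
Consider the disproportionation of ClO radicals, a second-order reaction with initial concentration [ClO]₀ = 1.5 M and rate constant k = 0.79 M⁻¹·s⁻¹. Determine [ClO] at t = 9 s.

0.1286 M

Step 1: For a second-order reaction: 1/[ClO] = 1/[ClO]₀ + kt
Step 2: 1/[ClO] = 1/1.5 + 0.79 × 9
Step 3: 1/[ClO] = 0.6667 + 7.11 = 7.777
Step 4: [ClO] = 1/7.777 = 0.1286 M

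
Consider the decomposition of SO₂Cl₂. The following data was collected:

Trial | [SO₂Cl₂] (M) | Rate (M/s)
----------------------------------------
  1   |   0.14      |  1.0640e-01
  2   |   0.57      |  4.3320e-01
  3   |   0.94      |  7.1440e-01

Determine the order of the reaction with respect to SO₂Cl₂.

first order (1)

Step 1: Compare trials to find order n where rate₂/rate₁ = ([SO₂Cl₂]₂/[SO₂Cl₂]₁)^n
Step 2: rate₂/rate₁ = 4.3320e-01/1.0640e-01 = 4.071
Step 3: [SO₂Cl₂]₂/[SO₂Cl₂]₁ = 0.57/0.14 = 4.071
Step 4: n = ln(4.071)/ln(4.071) = 1.00 ≈ 1
Step 5: The reaction is first order in SO₂Cl₂.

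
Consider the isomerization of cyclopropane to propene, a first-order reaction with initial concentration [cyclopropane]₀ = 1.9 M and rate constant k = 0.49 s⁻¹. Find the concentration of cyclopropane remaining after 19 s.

0.000172 M

Step 1: For a first-order reaction: [cyclopropane] = [cyclopropane]₀ × e^(-kt)
Step 2: [cyclopropane] = 1.9 × e^(-0.49 × 19)
Step 3: [cyclopropane] = 1.9 × e^(-9.31)
Step 4: [cyclopropane] = 1.9 × 9.05145e-05 = 0.000172 M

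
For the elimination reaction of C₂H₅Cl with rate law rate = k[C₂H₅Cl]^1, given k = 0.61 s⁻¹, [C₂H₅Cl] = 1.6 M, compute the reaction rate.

0.976 M/s

Step 1: Identify the rate law: rate = k[C₂H₅Cl]^1
Step 2: Substitute values: rate = 0.61 × (1.6)^1
Step 3: Calculate: rate = 0.61 × 1.6 = 0.976 M/s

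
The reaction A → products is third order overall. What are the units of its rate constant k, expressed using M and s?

M⁻²·s⁻¹

Step 1: For overall order n, rate = k × (concentration)^n.
Step 2: Rate has units M·s⁻¹; concentration term has units M^3.
Step 3: k = rate / (concentration)^n, so units of k = M^(1-3)·s⁻¹ = M⁻²·s⁻¹.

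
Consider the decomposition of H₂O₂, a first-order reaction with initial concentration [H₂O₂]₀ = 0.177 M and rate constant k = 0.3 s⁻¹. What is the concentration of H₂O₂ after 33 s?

8.881e-06 M

Step 1: For a first-order reaction: [H₂O₂] = [H₂O₂]₀ × e^(-kt)
Step 2: [H₂O₂] = 0.177 × e^(-0.3 × 33)
Step 3: [H₂O₂] = 0.177 × e^(-9.9)
Step 4: [H₂O₂] = 0.177 × 5.01747e-05 = 8.881e-06 M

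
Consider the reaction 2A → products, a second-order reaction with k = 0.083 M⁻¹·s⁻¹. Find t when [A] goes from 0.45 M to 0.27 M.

17.85 s

Step 1: For second-order: t = (1/[A] - 1/[A]₀)/k
Step 2: t = (1/0.27 - 1/0.45)/0.083
Step 3: t = (3.704 - 2.222)/0.083
Step 4: t = 1.481/0.083 = 17.85 s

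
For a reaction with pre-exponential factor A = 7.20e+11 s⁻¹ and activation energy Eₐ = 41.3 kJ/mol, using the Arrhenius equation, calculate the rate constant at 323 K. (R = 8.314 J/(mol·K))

1.51e+05 s⁻¹

Step 1: Use the Arrhenius equation: k = A × exp(-Eₐ/RT)
Step 2: Convert Eₐ to J/mol: 41.3 kJ/mol = 41300 J/mol
Step 3: Calculate the exponent: -Eₐ/(RT) = -41300/(8.314 × 323) = -15.37933
Step 4: k = 7.20e+11 × exp(-15.37933)
Step 5: k = 7.20e+11 × 2.09335e-07 = 1.5072e+05 s⁻¹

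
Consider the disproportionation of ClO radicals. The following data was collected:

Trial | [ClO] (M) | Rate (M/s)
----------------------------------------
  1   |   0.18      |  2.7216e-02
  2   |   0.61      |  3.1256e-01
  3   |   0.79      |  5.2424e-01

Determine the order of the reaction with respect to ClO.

second order (2)

Step 1: Compare trials to find order n where rate₂/rate₁ = ([ClO]₂/[ClO]₁)^n
Step 2: rate₂/rate₁ = 3.1256e-01/2.7216e-02 = 11.48
Step 3: [ClO]₂/[ClO]₁ = 0.61/0.18 = 3.389
Step 4: n = ln(11.48)/ln(3.389) = 2.00 ≈ 2
Step 5: The reaction is second order in ClO.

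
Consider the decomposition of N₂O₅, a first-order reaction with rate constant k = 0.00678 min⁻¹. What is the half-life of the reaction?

102.2 min

Step 1: For a first-order reaction, t₁/₂ = ln(2)/k
Step 2: t₁/₂ = ln(2)/0.00678
Step 3: t₁/₂ = 0.6931/0.00678 = 102.2 min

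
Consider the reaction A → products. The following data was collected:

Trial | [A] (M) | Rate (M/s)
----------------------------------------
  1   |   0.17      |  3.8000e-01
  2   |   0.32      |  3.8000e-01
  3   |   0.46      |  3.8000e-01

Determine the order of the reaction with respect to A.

zeroth order (0)

Step 1: Compare trials - when concentration changes, rate stays constant.
Step 2: rate₂/rate₁ = 3.8000e-01/3.8000e-01 = 1
Step 3: [A]₂/[A]₁ = 0.32/0.17 = 1.882
Step 4: Since rate ratio ≈ (conc ratio)^0, the reaction is zeroth order.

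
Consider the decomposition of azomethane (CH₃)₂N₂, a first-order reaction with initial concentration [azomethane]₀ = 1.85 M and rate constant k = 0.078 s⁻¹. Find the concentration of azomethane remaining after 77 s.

0.004558 M

Step 1: For a first-order reaction: [azomethane] = [azomethane]₀ × e^(-kt)
Step 2: [azomethane] = 1.85 × e^(-0.078 × 77)
Step 3: [azomethane] = 1.85 × e^(-6.006)
Step 4: [azomethane] = 1.85 × 0.00246392 = 0.004558 M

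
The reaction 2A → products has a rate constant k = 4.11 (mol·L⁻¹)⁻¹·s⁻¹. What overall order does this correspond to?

second order (2)

Step 1: The units of k for an nth-order reaction are (concentration)^(1-n)·(time)⁻¹.
Step 2: Here k has units (mol·L⁻¹)⁻¹·s⁻¹, so the concentration exponent is -1.
Step 3: 1 - n = -1 ⇒ n = 2. The reaction is second order.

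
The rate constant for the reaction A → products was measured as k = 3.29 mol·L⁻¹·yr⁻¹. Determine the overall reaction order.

zeroth order (0)

Step 1: The units of k for an nth-order reaction are (concentration)^(1-n)·(time)⁻¹.
Step 2: Here k has units mol·L⁻¹·yr⁻¹, so the concentration exponent is 1.
Step 3: 1 - n = 1 ⇒ n = 0. The reaction is zeroth order.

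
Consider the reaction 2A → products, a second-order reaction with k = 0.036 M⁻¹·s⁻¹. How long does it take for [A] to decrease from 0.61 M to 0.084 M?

285.2 s

Step 1: For second-order: t = (1/[A] - 1/[A]₀)/k
Step 2: t = (1/0.084 - 1/0.61)/0.036
Step 3: t = (11.9 - 1.639)/0.036
Step 4: t = 10.27/0.036 = 285.2 s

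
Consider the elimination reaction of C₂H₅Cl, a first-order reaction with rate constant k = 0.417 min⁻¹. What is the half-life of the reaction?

1.662 min

Step 1: For a first-order reaction, t₁/₂ = ln(2)/k
Step 2: t₁/₂ = ln(2)/0.417
Step 3: t₁/₂ = 0.6931/0.417 = 1.662 min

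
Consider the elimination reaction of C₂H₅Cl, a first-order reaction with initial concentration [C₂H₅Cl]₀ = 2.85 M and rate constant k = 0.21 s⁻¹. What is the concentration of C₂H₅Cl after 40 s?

0.0006409 M

Step 1: For a first-order reaction: [C₂H₅Cl] = [C₂H₅Cl]₀ × e^(-kt)
Step 2: [C₂H₅Cl] = 2.85 × e^(-0.21 × 40)
Step 3: [C₂H₅Cl] = 2.85 × e^(-8.4)
Step 4: [C₂H₅Cl] = 2.85 × 0.000224867 = 0.0006409 M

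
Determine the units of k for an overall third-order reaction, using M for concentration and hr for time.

M⁻²·hr⁻¹

Step 1: For overall order n, rate = k × (concentration)^n.
Step 2: Rate has units M·hr⁻¹; concentration term has units M^3.
Step 3: k = rate / (concentration)^n, so units of k = M^(1-3)·hr⁻¹ = M⁻²·hr⁻¹.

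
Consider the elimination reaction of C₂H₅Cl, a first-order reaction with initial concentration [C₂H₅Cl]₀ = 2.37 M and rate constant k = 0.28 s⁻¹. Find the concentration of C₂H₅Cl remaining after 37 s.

7.507e-05 M

Step 1: For a first-order reaction: [C₂H₅Cl] = [C₂H₅Cl]₀ × e^(-kt)
Step 2: [C₂H₅Cl] = 2.37 × e^(-0.28 × 37)
Step 3: [C₂H₅Cl] = 2.37 × e^(-10.36)
Step 4: [C₂H₅Cl] = 2.37 × 3.16745e-05 = 7.507e-05 M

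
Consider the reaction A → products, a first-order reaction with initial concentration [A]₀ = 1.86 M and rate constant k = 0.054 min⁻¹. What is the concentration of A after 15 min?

0.8274 M

Step 1: For a first-order reaction: [A] = [A]₀ × e^(-kt)
Step 2: [A] = 1.86 × e^(-0.054 × 15)
Step 3: [A] = 1.86 × e^(-0.81)
Step 4: [A] = 1.86 × 0.444858 = 0.8274 M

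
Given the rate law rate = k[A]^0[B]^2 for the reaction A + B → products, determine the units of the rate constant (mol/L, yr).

(mol/L)⁻¹·yr⁻¹

Step 1: Overall order = 0 + 2 = 2.
Step 2: rate has units mol/L·yr⁻¹; [A]^0[B]^2 has units (mol/L)^2.
Step 3: k = rate/([A]^0[B]^2), so units of k = (mol/L)^(1-2)·yr⁻¹ = (mol/L)⁻¹·yr⁻¹.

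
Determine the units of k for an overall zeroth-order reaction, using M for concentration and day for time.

M·day⁻¹

Step 1: For overall order n, rate = k × (concentration)^n.
Step 2: Rate has units M·day⁻¹; concentration term has units M^0.
Step 3: k = rate / (concentration)^n, so units of k = M^(1-0)·day⁻¹ = M·day⁻¹.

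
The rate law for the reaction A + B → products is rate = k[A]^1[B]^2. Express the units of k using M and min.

M⁻²·min⁻¹

Step 1: Overall order = 1 + 2 = 3.
Step 2: rate has units M·min⁻¹; [A]^1[B]^2 has units M^3.
Step 3: k = rate/([A]^1[B]^2), so units of k = M^(1-3)·min⁻¹ = M⁻²·min⁻¹.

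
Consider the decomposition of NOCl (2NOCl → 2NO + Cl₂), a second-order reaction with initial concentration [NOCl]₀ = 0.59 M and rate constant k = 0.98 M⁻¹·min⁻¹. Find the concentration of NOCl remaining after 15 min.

0.06099 M

Step 1: For a second-order reaction: 1/[NOCl] = 1/[NOCl]₀ + kt
Step 2: 1/[NOCl] = 1/0.59 + 0.98 × 15
Step 3: 1/[NOCl] = 1.695 + 14.7 = 16.39
Step 4: [NOCl] = 1/16.39 = 0.06099 M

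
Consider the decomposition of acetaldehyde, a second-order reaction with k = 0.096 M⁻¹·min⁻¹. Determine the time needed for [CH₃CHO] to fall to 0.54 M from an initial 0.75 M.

5.401 min

Step 1: For second-order: t = (1/[CH₃CHO] - 1/[CH₃CHO]₀)/k
Step 2: t = (1/0.54 - 1/0.75)/0.096
Step 3: t = (1.852 - 1.333)/0.096
Step 4: t = 0.5185/0.096 = 5.401 min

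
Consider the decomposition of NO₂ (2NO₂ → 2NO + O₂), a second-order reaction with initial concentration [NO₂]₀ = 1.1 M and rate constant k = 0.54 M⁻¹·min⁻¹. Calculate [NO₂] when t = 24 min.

0.0721 M

Step 1: For a second-order reaction: 1/[NO₂] = 1/[NO₂]₀ + kt
Step 2: 1/[NO₂] = 1/1.1 + 0.54 × 24
Step 3: 1/[NO₂] = 0.9091 + 12.96 = 13.87
Step 4: [NO₂] = 1/13.87 = 0.0721 M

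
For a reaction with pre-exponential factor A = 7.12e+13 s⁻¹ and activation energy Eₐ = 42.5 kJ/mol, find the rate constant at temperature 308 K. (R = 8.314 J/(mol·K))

4.41e+06 s⁻¹

Step 1: Use the Arrhenius equation: k = A × exp(-Eₐ/RT)
Step 2: Convert Eₐ to J/mol: 42.5 kJ/mol = 42500 J/mol
Step 3: Calculate the exponent: -Eₐ/(RT) = -42500/(8.314 × 308) = -16.59695
Step 4: k = 7.12e+13 × exp(-16.59695)
Step 5: k = 7.12e+13 × 6.19493e-08 = 4.4108e+06 s⁻¹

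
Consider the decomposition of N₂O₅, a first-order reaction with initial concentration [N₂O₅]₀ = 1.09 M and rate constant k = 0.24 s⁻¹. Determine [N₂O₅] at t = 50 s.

6.697e-06 M

Step 1: For a first-order reaction: [N₂O₅] = [N₂O₅]₀ × e^(-kt)
Step 2: [N₂O₅] = 1.09 × e^(-0.24 × 50)
Step 3: [N₂O₅] = 1.09 × e^(-12)
Step 4: [N₂O₅] = 1.09 × 6.14421e-06 = 6.697e-06 M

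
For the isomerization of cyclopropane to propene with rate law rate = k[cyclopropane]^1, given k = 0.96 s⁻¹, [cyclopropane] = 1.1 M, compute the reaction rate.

1.056 M/s

Step 1: Identify the rate law: rate = k[cyclopropane]^1
Step 2: Substitute values: rate = 0.96 × (1.1)^1
Step 3: Calculate: rate = 0.96 × 1.1 = 1.056 M/s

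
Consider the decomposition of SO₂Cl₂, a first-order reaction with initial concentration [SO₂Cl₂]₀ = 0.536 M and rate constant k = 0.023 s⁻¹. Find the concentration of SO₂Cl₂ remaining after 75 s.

0.0955 M

Step 1: For a first-order reaction: [SO₂Cl₂] = [SO₂Cl₂]₀ × e^(-kt)
Step 2: [SO₂Cl₂] = 0.536 × e^(-0.023 × 75)
Step 3: [SO₂Cl₂] = 0.536 × e^(-1.725)
Step 4: [SO₂Cl₂] = 0.536 × 0.178173 = 0.0955 M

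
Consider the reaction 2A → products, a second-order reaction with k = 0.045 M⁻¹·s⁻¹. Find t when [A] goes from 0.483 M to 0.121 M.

137.6 s

Step 1: For second-order: t = (1/[A] - 1/[A]₀)/k
Step 2: t = (1/0.121 - 1/0.483)/0.045
Step 3: t = (8.264 - 2.07)/0.045
Step 4: t = 6.194/0.045 = 137.6 s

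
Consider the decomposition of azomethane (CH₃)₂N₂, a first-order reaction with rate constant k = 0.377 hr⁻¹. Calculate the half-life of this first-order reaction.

1.839 hr

Step 1: For a first-order reaction, t₁/₂ = ln(2)/k
Step 2: t₁/₂ = ln(2)/0.377
Step 3: t₁/₂ = 0.6931/0.377 = 1.839 hr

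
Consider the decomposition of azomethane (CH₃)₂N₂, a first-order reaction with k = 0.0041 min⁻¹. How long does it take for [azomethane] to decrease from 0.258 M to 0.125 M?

176.7 min

Step 1: For first-order: t = ln([azomethane]₀/[azomethane])/k
Step 2: t = ln(0.258/0.125)/0.0041
Step 3: t = ln(2.064)/0.0041
Step 4: t = 0.7246/0.0041 = 176.7 min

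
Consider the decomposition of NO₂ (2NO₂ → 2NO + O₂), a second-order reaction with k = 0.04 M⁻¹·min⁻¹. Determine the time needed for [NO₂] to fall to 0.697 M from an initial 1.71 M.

21.25 min

Step 1: For second-order: t = (1/[NO₂] - 1/[NO₂]₀)/k
Step 2: t = (1/0.697 - 1/1.71)/0.04
Step 3: t = (1.435 - 0.5848)/0.04
Step 4: t = 0.8499/0.04 = 21.25 min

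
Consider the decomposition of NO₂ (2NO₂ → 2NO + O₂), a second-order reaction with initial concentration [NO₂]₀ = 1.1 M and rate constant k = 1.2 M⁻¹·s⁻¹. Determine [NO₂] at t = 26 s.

0.03114 M

Step 1: For a second-order reaction: 1/[NO₂] = 1/[NO₂]₀ + kt
Step 2: 1/[NO₂] = 1/1.1 + 1.2 × 26
Step 3: 1/[NO₂] = 0.9091 + 31.2 = 32.11
Step 4: [NO₂] = 1/32.11 = 0.03114 M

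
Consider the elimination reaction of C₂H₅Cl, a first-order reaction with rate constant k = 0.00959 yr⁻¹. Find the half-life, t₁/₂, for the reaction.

72.28 yr

Step 1: For a first-order reaction, t₁/₂ = ln(2)/k
Step 2: t₁/₂ = ln(2)/0.00959
Step 3: t₁/₂ = 0.6931/0.00959 = 72.28 yr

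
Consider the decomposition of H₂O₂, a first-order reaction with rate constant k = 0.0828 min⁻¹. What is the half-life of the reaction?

8.371 min

Step 1: For a first-order reaction, t₁/₂ = ln(2)/k
Step 2: t₁/₂ = ln(2)/0.0828
Step 3: t₁/₂ = 0.6931/0.0828 = 8.371 min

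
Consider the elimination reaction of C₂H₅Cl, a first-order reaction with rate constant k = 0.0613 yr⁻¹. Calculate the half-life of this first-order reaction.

11.31 yr

Step 1: For a first-order reaction, t₁/₂ = ln(2)/k
Step 2: t₁/₂ = ln(2)/0.0613
Step 3: t₁/₂ = 0.6931/0.0613 = 11.31 yr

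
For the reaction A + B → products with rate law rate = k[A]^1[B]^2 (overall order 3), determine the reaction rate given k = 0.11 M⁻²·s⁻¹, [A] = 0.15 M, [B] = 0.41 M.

0.002774 M/s

Step 1: The rate law is rate = k[A]^1[B]^2, overall order = 1+2 = 3
Step 2: Substitute values: rate = 0.11 × (0.15)^1 × (0.41)^2
Step 3: rate = 0.11 × 0.15 × 0.1681 = 0.00277365 M/s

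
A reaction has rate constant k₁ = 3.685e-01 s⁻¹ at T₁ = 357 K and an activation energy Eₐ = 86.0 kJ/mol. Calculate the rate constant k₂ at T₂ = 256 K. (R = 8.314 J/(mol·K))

3.998e-06 s⁻¹

Step 1: Use the two-temperature Arrhenius form: ln(k₂/k₁) = -Eₐ/R × (1/T₂ - 1/T₁)
Step 2: Convert Eₐ to J/mol: 86.0 kJ/mol = 86000 J/mol
Step 3: 1/T₂ - 1/T₁ = 1/256 - 1/357 = 1.105130e-03 K⁻¹
Step 4: ln(k₂/k₁) = -86000/8.314 × 1.105130e-03 = -11.43146
Step 5: k₂ = k₁ × exp(-11.43146) = 3.685e-01 × 1.08488e-05 = 3.998e-06 s⁻¹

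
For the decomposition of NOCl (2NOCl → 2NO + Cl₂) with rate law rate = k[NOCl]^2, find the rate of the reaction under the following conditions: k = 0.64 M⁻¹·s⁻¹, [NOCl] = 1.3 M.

1.082 M/s

Step 1: Identify the rate law: rate = k[NOCl]^2
Step 2: Substitute values: rate = 0.64 × (1.3)^2
Step 3: Calculate: rate = 0.64 × 1.69 = 1.0816 M/s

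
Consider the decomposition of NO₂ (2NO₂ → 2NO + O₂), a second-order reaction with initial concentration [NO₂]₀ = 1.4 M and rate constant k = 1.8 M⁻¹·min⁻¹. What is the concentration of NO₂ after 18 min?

0.0302 M

Step 1: For a second-order reaction: 1/[NO₂] = 1/[NO₂]₀ + kt
Step 2: 1/[NO₂] = 1/1.4 + 1.8 × 18
Step 3: 1/[NO₂] = 0.7143 + 32.4 = 33.11
Step 4: [NO₂] = 1/33.11 = 0.0302 M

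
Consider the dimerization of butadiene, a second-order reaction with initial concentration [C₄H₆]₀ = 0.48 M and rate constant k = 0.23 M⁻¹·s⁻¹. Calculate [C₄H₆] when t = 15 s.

0.1807 M

Step 1: For a second-order reaction: 1/[C₄H₆] = 1/[C₄H₆]₀ + kt
Step 2: 1/[C₄H₆] = 1/0.48 + 0.23 × 15
Step 3: 1/[C₄H₆] = 2.083 + 3.45 = 5.533
Step 4: [C₄H₆] = 1/5.533 = 0.1807 M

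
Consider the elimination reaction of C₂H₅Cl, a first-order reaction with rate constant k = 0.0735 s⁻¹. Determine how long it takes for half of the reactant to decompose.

9.431 s

Step 1: For a first-order reaction, t₁/₂ = ln(2)/k
Step 2: t₁/₂ = ln(2)/0.0735
Step 3: t₁/₂ = 0.6931/0.0735 = 9.431 s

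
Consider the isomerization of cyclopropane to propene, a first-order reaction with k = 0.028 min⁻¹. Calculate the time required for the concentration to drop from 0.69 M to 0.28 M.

32.21 min

Step 1: For first-order: t = ln([cyclopropane]₀/[cyclopropane])/k
Step 2: t = ln(0.69/0.28)/0.028
Step 3: t = ln(2.464)/0.028
Step 4: t = 0.9019/0.028 = 32.21 min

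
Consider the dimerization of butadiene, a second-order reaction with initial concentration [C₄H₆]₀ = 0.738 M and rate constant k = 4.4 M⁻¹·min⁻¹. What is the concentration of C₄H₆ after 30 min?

0.007499 M

Step 1: For a second-order reaction: 1/[C₄H₆] = 1/[C₄H₆]₀ + kt
Step 2: 1/[C₄H₆] = 1/0.738 + 4.4 × 30
Step 3: 1/[C₄H₆] = 1.355 + 132 = 133.4
Step 4: [C₄H₆] = 1/133.4 = 0.007499 M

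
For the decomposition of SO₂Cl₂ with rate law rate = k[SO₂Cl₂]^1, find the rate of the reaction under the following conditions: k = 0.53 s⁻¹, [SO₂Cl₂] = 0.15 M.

0.0795 M/s

Step 1: Identify the rate law: rate = k[SO₂Cl₂]^1
Step 2: Substitute values: rate = 0.53 × (0.15)^1
Step 3: Calculate: rate = 0.53 × 0.15 = 0.0795 M/s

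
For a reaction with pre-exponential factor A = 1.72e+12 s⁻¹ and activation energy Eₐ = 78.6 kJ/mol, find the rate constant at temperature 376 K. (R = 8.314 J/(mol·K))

2.07e+01 s⁻¹

Step 1: Use the Arrhenius equation: k = A × exp(-Eₐ/RT)
Step 2: Convert Eₐ to J/mol: 78.6 kJ/mol = 78600 J/mol
Step 3: Calculate the exponent: -Eₐ/(RT) = -78600/(8.314 × 376) = -25.14344
Step 4: k = 1.72e+12 × exp(-25.14344)
Step 5: k = 1.72e+12 × 1.20321e-11 = 2.0695e+01 s⁻¹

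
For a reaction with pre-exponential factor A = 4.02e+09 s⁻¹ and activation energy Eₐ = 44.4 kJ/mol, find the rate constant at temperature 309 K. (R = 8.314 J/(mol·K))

1.25e+02 s⁻¹

Step 1: Use the Arrhenius equation: k = A × exp(-Eₐ/RT)
Step 2: Convert Eₐ to J/mol: 44.4 kJ/mol = 44400 J/mol
Step 3: Calculate the exponent: -Eₐ/(RT) = -44400/(8.314 × 309) = -17.28281
Step 4: k = 4.02e+09 × exp(-17.28281)
Step 5: k = 4.02e+09 × 3.12012e-08 = 1.2543e+02 s⁻¹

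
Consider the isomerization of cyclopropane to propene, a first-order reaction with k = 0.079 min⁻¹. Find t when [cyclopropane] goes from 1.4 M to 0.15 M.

28.27 min

Step 1: For first-order: t = ln([cyclopropane]₀/[cyclopropane])/k
Step 2: t = ln(1.4/0.15)/0.079
Step 3: t = ln(9.333)/0.079
Step 4: t = 2.234/0.079 = 28.27 min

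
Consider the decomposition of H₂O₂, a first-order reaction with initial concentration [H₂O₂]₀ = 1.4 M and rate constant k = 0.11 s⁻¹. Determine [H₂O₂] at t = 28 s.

0.06434 M

Step 1: For a first-order reaction: [H₂O₂] = [H₂O₂]₀ × e^(-kt)
Step 2: [H₂O₂] = 1.4 × e^(-0.11 × 28)
Step 3: [H₂O₂] = 1.4 × e^(-3.08)
Step 4: [H₂O₂] = 1.4 × 0.0459593 = 0.06434 M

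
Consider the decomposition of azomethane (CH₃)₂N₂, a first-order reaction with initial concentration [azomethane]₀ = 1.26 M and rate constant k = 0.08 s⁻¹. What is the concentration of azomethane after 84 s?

0.00152 M

Step 1: For a first-order reaction: [azomethane] = [azomethane]₀ × e^(-kt)
Step 2: [azomethane] = 1.26 × e^(-0.08 × 84)
Step 3: [azomethane] = 1.26 × e^(-6.72)
Step 4: [azomethane] = 1.26 × 0.00120654 = 0.00152 M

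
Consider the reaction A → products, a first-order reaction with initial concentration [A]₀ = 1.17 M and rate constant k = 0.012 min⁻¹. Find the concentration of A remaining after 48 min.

0.6577 M

Step 1: For a first-order reaction: [A] = [A]₀ × e^(-kt)
Step 2: [A] = 1.17 × e^(-0.012 × 48)
Step 3: [A] = 1.17 × e^(-0.576)
Step 4: [A] = 1.17 × 0.562142 = 0.6577 M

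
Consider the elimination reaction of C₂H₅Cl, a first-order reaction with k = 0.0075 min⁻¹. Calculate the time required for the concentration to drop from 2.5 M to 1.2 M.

97.86 min

Step 1: For first-order: t = ln([C₂H₅Cl]₀/[C₂H₅Cl])/k
Step 2: t = ln(2.5/1.2)/0.0075
Step 3: t = ln(2.083)/0.0075
Step 4: t = 0.734/0.0075 = 97.86 min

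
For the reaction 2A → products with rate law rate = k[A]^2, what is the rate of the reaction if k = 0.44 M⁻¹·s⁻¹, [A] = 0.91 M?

0.3644 M/s

Step 1: Identify the rate law: rate = k[A]^2
Step 2: Substitute values: rate = 0.44 × (0.91)^2
Step 3: Calculate: rate = 0.44 × 0.8281 = 0.364364 M/s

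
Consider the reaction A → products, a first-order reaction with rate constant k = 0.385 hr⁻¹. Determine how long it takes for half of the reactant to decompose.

1.8 hr

Step 1: For a first-order reaction, t₁/₂ = ln(2)/k
Step 2: t₁/₂ = ln(2)/0.385
Step 3: t₁/₂ = 0.6931/0.385 = 1.8 hr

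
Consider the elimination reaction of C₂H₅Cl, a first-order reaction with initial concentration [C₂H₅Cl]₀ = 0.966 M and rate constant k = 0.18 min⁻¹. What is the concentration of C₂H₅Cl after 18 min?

0.03783 M

Step 1: For a first-order reaction: [C₂H₅Cl] = [C₂H₅Cl]₀ × e^(-kt)
Step 2: [C₂H₅Cl] = 0.966 × e^(-0.18 × 18)
Step 3: [C₂H₅Cl] = 0.966 × e^(-3.24)
Step 4: [C₂H₅Cl] = 0.966 × 0.0391639 = 0.03783 M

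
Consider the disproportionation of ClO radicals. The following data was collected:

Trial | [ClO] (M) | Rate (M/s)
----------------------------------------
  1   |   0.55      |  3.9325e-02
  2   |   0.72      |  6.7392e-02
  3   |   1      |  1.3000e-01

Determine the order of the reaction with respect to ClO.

second order (2)

Step 1: Compare trials to find order n where rate₂/rate₁ = ([ClO]₂/[ClO]₁)^n
Step 2: rate₂/rate₁ = 6.7392e-02/3.9325e-02 = 1.714
Step 3: [ClO]₂/[ClO]₁ = 0.72/0.55 = 1.309
Step 4: n = ln(1.714)/ln(1.309) = 2.00 ≈ 2
Step 5: The reaction is second order in ClO.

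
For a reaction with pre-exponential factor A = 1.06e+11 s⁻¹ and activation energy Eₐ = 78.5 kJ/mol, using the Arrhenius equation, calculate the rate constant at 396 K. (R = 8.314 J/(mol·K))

4.68e+00 s⁻¹

Step 1: Use the Arrhenius equation: k = A × exp(-Eₐ/RT)
Step 2: Convert Eₐ to J/mol: 78.5 kJ/mol = 78500 J/mol
Step 3: Calculate the exponent: -Eₐ/(RT) = -78500/(8.314 × 396) = -23.84320
Step 4: k = 1.06e+11 × exp(-23.84320)
Step 5: k = 1.06e+11 × 4.41601e-11 = 4.6810e+00 s⁻¹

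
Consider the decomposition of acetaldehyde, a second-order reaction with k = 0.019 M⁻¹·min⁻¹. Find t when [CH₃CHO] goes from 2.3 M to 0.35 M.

127.5 min

Step 1: For second-order: t = (1/[CH₃CHO] - 1/[CH₃CHO]₀)/k
Step 2: t = (1/0.35 - 1/2.3)/0.019
Step 3: t = (2.857 - 0.4348)/0.019
Step 4: t = 2.422/0.019 = 127.5 min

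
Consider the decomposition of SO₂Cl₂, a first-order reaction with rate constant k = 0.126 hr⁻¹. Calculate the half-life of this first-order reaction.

5.501 hr

Step 1: For a first-order reaction, t₁/₂ = ln(2)/k
Step 2: t₁/₂ = ln(2)/0.126
Step 3: t₁/₂ = 0.6931/0.126 = 5.501 hr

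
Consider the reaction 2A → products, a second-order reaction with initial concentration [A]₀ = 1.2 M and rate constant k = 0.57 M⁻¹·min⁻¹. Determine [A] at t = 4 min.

0.3212 M

Step 1: For a second-order reaction: 1/[A] = 1/[A]₀ + kt
Step 2: 1/[A] = 1/1.2 + 0.57 × 4
Step 3: 1/[A] = 0.8333 + 2.28 = 3.113
Step 4: [A] = 1/3.113 = 0.3212 M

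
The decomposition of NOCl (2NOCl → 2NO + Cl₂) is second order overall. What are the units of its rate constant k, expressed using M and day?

M⁻¹·day⁻¹

Step 1: For overall order n, rate = k × (concentration)^n.
Step 2: Rate has units M·day⁻¹; concentration term has units M^2.
Step 3: k = rate / (concentration)^n, so units of k = M^(1-2)·day⁻¹ = M⁻¹·day⁻¹.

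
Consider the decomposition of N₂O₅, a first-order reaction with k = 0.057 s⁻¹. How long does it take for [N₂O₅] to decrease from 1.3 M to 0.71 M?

10.61 s

Step 1: For first-order: t = ln([N₂O₅]₀/[N₂O₅])/k
Step 2: t = ln(1.3/0.71)/0.057
Step 3: t = ln(1.831)/0.057
Step 4: t = 0.6049/0.057 = 10.61 s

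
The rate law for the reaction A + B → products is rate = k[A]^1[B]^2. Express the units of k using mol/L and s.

(mol/L)⁻²·s⁻¹

Step 1: Overall order = 1 + 2 = 3.
Step 2: rate has units mol/L·s⁻¹; [A]^1[B]^2 has units (mol/L)^3.
Step 3: k = rate/([A]^1[B]^2), so units of k = (mol/L)^(1-3)·s⁻¹ = (mol/L)⁻²·s⁻¹.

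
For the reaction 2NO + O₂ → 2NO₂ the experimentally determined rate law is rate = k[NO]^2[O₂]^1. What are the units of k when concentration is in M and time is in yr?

M⁻²·yr⁻¹

Step 1: Overall order = 2 + 1 = 3.
Step 2: rate has units M·yr⁻¹; [NO]^2[O₂]^1 has units M^3.
Step 3: k = rate/([NO]^2[O₂]^1), so units of k = M^(1-3)·yr⁻¹ = M⁻²·yr⁻¹.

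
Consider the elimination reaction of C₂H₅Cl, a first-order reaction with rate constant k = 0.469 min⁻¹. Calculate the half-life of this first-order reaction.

1.478 min

Step 1: For a first-order reaction, t₁/₂ = ln(2)/k
Step 2: t₁/₂ = ln(2)/0.469
Step 3: t₁/₂ = 0.6931/0.469 = 1.478 min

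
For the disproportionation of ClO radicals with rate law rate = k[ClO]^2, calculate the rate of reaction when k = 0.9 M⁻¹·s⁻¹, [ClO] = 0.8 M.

0.576 M/s

Step 1: Identify the rate law: rate = k[ClO]^2
Step 2: Substitute values: rate = 0.9 × (0.8)^2
Step 3: Calculate: rate = 0.9 × 0.64 = 0.576 M/s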